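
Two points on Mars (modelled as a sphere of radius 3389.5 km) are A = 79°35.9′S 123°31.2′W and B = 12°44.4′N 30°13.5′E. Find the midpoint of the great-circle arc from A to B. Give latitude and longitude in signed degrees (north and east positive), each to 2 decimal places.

-43.03°, 24.62°

The central angle between A and B is δ = 1.9550 rad.
With f = 0.5, the slerp weights are sin((1−f)δ)/sin δ = 0.8943 and sin(fδ)/sin δ = 0.8943.
Weighted sum of the unit vectors: (0.8943)·(-0.0997,-0.1505,-0.9836) + (0.8943)·(0.8428,0.4910,0.2205) = (0.6645, 0.3045, -0.6824).
Converting back: φ = atan2(z, √(x²+y²)) = -43.03°, λ = atan2(y, x) = 24.62°.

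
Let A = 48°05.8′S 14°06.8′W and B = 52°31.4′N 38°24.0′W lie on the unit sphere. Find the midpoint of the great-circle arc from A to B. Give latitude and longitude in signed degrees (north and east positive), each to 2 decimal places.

2.26°, -25.68°

The central angle between A and B is δ = 1.7929 rad.
With f = 0.5, the slerp weights are sin((1−f)δ)/sin δ = 0.8008 and sin(fδ)/sin δ = 0.8008.
Weighted sum of the unit vectors: (0.8008)·(0.6477,-0.1629,-0.7443) + (0.8008)·(0.4768,-0.3779,0.7936) = (0.9005, -0.4330, 0.0395).
Converting back: φ = atan2(z, √(x²+y²)) = 2.26°, λ = atan2(y, x) = -25.68°.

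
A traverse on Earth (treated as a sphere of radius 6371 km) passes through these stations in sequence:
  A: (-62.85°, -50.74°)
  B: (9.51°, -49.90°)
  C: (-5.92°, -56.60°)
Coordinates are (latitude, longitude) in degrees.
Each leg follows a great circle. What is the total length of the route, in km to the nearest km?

9916 km

Leg A→B: central angle 1.2630 rad, distance 8046.4 km.
Leg B→C: central angle 0.2934 rad, distance 1869.5 km.
Total: 8046.4 + 1869.5 ≈ 9916 km.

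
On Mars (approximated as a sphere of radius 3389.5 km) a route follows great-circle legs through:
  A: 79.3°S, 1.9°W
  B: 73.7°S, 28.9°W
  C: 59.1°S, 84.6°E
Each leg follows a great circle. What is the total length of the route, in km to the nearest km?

Leg A→B: central angle 0.1447 rad, distance 490.5 km.
Leg B→C: central angle 0.6980 rad, distance 2366.0 km.
Total: 490.5 + 2366.0 ≈ 2857 km.

2857 km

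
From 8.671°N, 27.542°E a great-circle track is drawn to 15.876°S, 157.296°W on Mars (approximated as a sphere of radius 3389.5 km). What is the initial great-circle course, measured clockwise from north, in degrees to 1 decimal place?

Δλ = 175.162° = 3.0572 rad.
y = sin Δλ · cos φ₂ = (0.0843)(0.9619) = 0.0811
x = cos φ₁ sin φ₂ − sin φ₁ cos φ₂ cos Δλ = (0.9886)(-0.2736) − (0.1508)(0.9619)(-0.9964) = -0.1259
θ = atan2(y, x) = 147.21°, so the bearing is 147.2°.

147.2°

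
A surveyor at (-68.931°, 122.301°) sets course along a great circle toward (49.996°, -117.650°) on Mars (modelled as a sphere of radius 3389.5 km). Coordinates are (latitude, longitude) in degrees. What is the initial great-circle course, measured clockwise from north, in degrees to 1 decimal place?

92.6°

Δλ = 120.049° = 2.0953 rad.
y = sin Δλ · cos φ₂ = (0.8656)(0.6428) = 0.5564
x = cos φ₁ sin φ₂ − sin φ₁ cos φ₂ cos Δλ = (0.3595)(0.7660) − (-0.9331)(0.6428)(-0.5007) = -0.0250
θ = atan2(y, x) = 92.57°, so the bearing is 92.6°.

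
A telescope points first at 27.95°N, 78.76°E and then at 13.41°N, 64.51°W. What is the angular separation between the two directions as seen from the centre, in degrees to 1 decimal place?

In radians: φ₁ = 0.4878, φ₂ = 0.2340, Δλ = -143.270° = -2.5005 rad.
cos c = sin φ₁ sin φ₂ + cos φ₁ cos φ₂ cos Δλ = (0.4687)(0.2319) + (0.8834)(0.9727)(-0.8015) = -0.57997,
so c = arccos(-0.57997) = 2.18949 rad.
So the angular separation is 125.4°.

125.4°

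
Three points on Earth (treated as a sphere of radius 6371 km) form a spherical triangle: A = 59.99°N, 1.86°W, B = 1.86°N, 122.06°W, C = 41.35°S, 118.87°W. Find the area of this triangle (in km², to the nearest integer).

Side lengths (central angles): a = 0.7559, b = 2.4077, c = 1.7960 rad; semiperimeter s = 2.4798.
By l'Huilier's theorem, tan(E/4) = √[tan(s/2) tan((s−a)/2) tan((s−b)/2) tan((s−c)/2)], giving spherical excess E = 0.8230 rad.
Area = E·R² = 0.8230 × (6371)² ≈ 33405926 km².

33405926 km²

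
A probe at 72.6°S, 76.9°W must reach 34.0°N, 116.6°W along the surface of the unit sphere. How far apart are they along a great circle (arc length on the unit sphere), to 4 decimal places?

1.9208

In radians: φ₁ = -1.2671, φ₂ = 0.5934, Δλ = -39.700° = -0.6929 rad.
Haversine: a = sin²(Δφ/2) + cos φ₁ cos φ₂ sin²(Δλ/2) = 0.6428 + (0.2990)(0.8290)(0.1153) = 0.67143.
Central angle c = 2·arcsin(√a) = 1.92075 rad.
On the unit sphere the arc length equals the central angle: 1.9208.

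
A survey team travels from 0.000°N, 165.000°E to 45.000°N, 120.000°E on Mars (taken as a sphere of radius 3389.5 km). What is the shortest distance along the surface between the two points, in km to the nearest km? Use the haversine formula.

3549 km

Let φ₁ = 0.0000 rad, φ₂ = 0.7854 rad, and Δλ = -0.7854 rad.
Haversine: a = sin²(Δφ/2) + cos φ₁ cos φ₂ sin²(Δλ/2) = 0.1464 + (1.0000)(0.7071)(0.1464) = 0.25000.
Central angle c = 2·arcsin(√a) = 1.04720 rad.
Distance = R·c = 3389.5 × 1.0472 ≈ 3549 km.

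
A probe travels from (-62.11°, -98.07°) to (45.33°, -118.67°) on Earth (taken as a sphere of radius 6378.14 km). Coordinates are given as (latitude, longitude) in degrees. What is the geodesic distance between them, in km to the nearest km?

12101 km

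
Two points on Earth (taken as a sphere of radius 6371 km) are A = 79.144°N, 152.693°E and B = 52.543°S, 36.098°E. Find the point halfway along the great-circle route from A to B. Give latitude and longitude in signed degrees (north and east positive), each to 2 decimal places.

18.89°, 53.92°

Central angle δ = 2.5515 rad. Interpolating on the sphere with fraction f = 0.5:
P = [sin((1−f)δ)·A + sin(fδ)·B] / sin δ = 1.7195·A + 1.7195·B in Cartesian coordinates,
giving P = (0.5572, 0.7647, 0.3238), i.e. latitude 18.89°, longitude 53.92°.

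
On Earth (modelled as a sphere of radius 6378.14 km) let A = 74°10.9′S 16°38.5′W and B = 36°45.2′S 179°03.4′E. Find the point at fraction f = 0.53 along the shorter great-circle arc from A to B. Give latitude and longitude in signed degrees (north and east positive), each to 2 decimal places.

-68.77°, -174.24°

Central angle δ = 1.1967 rad. Interpolating on the sphere with fraction f = 0.53:
P = [sin((1−f)δ)·A + sin(fδ)·B] / sin δ = 0.5729·A + 0.6366·B in Cartesian coordinates,
giving P = (-0.3604, -0.0363, -0.9321), i.e. latitude -68.77°, longitude -174.24°.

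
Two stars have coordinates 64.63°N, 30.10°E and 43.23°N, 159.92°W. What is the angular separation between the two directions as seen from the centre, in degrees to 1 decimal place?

With latitudes φ₁ = 64.630°, φ₂ = 43.230° and longitude difference Δλ = 169.980°:
cos c = sin φ₁ sin φ₂ + cos φ₁ cos φ₂ cos Δλ = (0.9036)(0.6849) + (0.4285)(0.7286)(-0.9847) = 0.31145,
so c = arccos(0.31145) = 1.25407 rad.
So the angular separation is 71.9°.

71.9°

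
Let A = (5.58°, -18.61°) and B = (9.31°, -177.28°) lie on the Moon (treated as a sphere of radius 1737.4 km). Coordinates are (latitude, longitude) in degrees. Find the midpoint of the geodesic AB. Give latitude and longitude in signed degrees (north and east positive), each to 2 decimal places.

35.22°, -96.65°

Central angle δ = 2.6886 rad. Interpolating on the sphere with fraction f = 0.5:
P = [sin((1−f)δ)·A + sin(fδ)·B] / sin δ = 2.2266·A + 2.2266·B in Cartesian coordinates,
giving P = (-0.0946, -0.8115, 0.5767), i.e. latitude 35.22°, longitude -96.65°.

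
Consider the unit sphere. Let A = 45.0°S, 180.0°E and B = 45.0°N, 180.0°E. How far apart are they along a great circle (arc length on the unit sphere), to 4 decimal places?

1.5708

In radians: φ₁ = -0.7854, φ₂ = 0.7854, Δλ = 0.000° = 0.0000 rad.
cos c = sin φ₁ sin φ₂ + cos φ₁ cos φ₂ cos Δλ = (-0.7071)(0.7071) + (0.7071)(0.7071)(1.0000) = 0.00000,
so c = arccos(0.00000) = 1.57080 rad.
On the unit sphere the arc length equals the central angle: 1.5708.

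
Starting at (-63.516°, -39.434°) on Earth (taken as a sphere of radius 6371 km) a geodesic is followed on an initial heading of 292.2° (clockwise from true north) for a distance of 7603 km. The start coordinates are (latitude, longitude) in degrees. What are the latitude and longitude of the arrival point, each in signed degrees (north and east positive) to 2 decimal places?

Angular distance δ = d/R = 7603/6371 = 1.19338 rad; initial bearing θ = 5.0999 rad.
sin φ₂ = sin φ₁ cos δ + cos φ₁ sin δ cos θ = (-0.8951)(0.3685) + (0.4459)(0.9296)(0.3778) = -0.1732, so φ₂ = -9.97°.
Δλ = atan2(sin θ sin δ cos φ₁, cos δ − sin φ₁ sin φ₂) = atan2(-0.3838, 0.2135) = -60.917°.
λ₂ = -39.434° − 60.917° = -100.35°.

-9.97°, -100.35°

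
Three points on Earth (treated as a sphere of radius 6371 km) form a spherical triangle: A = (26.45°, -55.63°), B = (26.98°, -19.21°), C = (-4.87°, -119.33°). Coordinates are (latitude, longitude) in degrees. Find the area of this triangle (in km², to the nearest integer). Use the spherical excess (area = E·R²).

2698443 km²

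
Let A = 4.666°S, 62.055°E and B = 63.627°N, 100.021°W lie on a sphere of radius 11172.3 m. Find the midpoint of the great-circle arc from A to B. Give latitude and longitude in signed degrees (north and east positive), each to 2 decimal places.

54.08°, 48.66°

The central angle between A and B is δ = 2.0876 rad.
With f = 0.5, the slerp weights are sin((1−f)δ)/sin δ = 0.9942 and sin(fδ)/sin δ = 0.9942.
Weighted sum of the unit vectors: (0.9942)·(0.4671,0.8805,-0.0813) + (0.9942)·(-0.0773,-0.4374,0.8959) = (0.3875, 0.4405, 0.8098).
Converting back: φ = atan2(z, √(x²+y²)) = 54.08°, λ = atan2(y, x) = 48.66°.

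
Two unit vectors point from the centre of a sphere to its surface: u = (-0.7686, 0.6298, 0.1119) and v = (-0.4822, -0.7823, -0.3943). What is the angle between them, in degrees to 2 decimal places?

u·v = -0.1662; |u| = 1.0000, |v| = 1.0000.
cos θ = (u·v)/(|u||v|) = -0.1662, so θ = 99.57°.

99.57°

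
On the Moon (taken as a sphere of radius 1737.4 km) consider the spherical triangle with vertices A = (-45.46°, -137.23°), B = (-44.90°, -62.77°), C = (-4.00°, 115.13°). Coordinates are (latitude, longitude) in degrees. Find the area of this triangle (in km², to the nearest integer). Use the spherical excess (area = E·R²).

Side lengths (central angles): a = 2.2875, b = 1.7338, c = 0.8812 rad; semiperimeter s = 2.4513.
By l'Huilier's theorem, tan(E/4) = √[tan(s/2) tan((s−a)/2) tan((s−b)/2) tan((s−c)/2)], giving spherical excess E = 1.1380 rad.
Area = E·R² = 1.1380 × (1737.4)² ≈ 3435086 km².

3435086 km²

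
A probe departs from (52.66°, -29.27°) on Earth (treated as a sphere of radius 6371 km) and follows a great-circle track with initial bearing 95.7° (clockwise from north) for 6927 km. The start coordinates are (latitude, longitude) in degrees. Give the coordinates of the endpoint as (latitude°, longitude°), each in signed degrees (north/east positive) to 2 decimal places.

18.44°, 38.96°

Angular distance δ = d/R = 6927/6371 = 1.08727 rad; initial bearing θ = 1.6703 rad.
sin φ₂ = sin φ₁ cos δ + cos φ₁ sin δ cos θ = (0.7951)(0.4649) + (0.6065)(0.8854)(-0.0993) = 0.3163, so φ₂ = 18.44°.
Δλ = atan2(sin θ sin δ cos φ₁, cos δ − sin φ₁ sin φ₂) = atan2(0.5344, 0.2134) = 68.226°.
λ₂ = -29.270° + 68.226° = 38.96°.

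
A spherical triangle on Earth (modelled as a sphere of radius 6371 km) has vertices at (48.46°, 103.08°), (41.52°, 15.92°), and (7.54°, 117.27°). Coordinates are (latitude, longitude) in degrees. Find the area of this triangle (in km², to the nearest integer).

13643778 km²

Side lengths (central angles): a = 1.6299, b = 0.7443, c = 1.0231 rad; semiperimeter s = 1.6986.
By l'Huilier's theorem, tan(E/4) = √[tan(s/2) tan((s−a)/2) tan((s−b)/2) tan((s−c)/2)], giving spherical excess E = 0.3361 rad.
Area = E·R² = 0.3361 × (6371)² ≈ 13643778 km².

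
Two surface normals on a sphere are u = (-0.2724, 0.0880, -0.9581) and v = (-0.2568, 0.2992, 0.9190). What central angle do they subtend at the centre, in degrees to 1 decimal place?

u·v = -0.7842; |u| = 1.0000, |v| = 1.0000.
cos θ = (u·v)/(|u||v|) = -0.7842, so θ = 141.7°.

141.7°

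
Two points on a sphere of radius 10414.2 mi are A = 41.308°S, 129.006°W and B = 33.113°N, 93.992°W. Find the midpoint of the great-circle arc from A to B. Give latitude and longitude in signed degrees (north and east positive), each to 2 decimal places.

Central angle δ = 1.4155 rad. Interpolating on the sphere with fraction f = 0.5:
P = [sin((1−f)δ)·A + sin(fδ)·B] / sin δ = 0.6580·A + 0.6580·B in Cartesian coordinates,
giving P = (-0.3495, -0.9339, -0.0749), i.e. latitude -4.30°, longitude -110.52°.

-4.30°, -110.52°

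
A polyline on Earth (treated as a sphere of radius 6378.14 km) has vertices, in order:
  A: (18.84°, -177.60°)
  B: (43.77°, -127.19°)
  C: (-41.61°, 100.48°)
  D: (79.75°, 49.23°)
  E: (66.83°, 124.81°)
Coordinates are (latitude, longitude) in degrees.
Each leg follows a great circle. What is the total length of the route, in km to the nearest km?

38037 km

Leg A→B: central angle 0.8514 rad, distance 5430.3 km.
Leg B→C: central angle 2.5374 rad, distance 16183.8 km.
Leg C→D: central angle 2.1775 rad, distance 13888.6 km.
Leg D→E: central angle 0.3973 rad, distance 2534.1 km.
Total: 5430.3 + 16183.8 + 13888.6 + 2534.1 ≈ 38037 km.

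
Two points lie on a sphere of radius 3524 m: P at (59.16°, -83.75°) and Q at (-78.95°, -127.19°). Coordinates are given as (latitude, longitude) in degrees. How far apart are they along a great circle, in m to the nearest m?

With latitudes φ₁ = 59.160°, φ₂ = -78.950° and longitude difference Δλ = -43.440°:
cos c = sin φ₁ sin φ₂ + cos φ₁ cos φ₂ cos Δλ = (0.8586)(-0.9815) + (0.5126)(0.1917)(0.7261) = -0.77134,
so c = arccos(-0.77134) = 2.45174 rad.
Distance = R·c = 3524 × 2.4517 ≈ 8640 m.

8640 m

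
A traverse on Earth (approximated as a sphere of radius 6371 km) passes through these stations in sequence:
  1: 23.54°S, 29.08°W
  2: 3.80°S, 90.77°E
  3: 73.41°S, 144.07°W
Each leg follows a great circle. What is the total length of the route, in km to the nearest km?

Leg 1→2: central angle 2.0140 rad, distance 12831.2 km.
Leg 2→3: central angle 1.6715 rad, distance 10649.2 km.
Total: 12831.2 + 10649.2 ≈ 23480 km.

23480 km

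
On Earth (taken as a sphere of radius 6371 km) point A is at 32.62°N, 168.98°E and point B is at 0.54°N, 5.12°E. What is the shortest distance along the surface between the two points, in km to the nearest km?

Let φ₁ = 0.5693 rad, φ₂ = 0.0094 rad, and Δλ = -2.8599 rad.
cos c = sin φ₁ sin φ₂ + cos φ₁ cos φ₂ cos Δλ = (0.5391)(0.0094) + (0.8423)(1.0000)(-0.9606) = -0.80395,
so c = arccos(-0.80395) = 2.50470 rad.
Distance = R·c = 6371 × 2.5047 ≈ 15957 km.

15957 km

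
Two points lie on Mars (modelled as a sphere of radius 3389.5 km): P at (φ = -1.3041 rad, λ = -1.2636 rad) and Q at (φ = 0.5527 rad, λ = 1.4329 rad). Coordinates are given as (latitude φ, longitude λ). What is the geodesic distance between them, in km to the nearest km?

7995 km

In radians: φ₁ = -1.3041, φ₂ = 0.5527, Δλ = 154.498° = 2.6965 rad.
cos c = sin φ₁ sin φ₂ + cos φ₁ cos φ₂ cos Δλ = (-0.9646)(0.5250) + (0.2635)(0.8511)(-0.9026) = -0.70888,
so c = arccos(-0.70888) = 2.35871 rad.
Distance = R·c = 3389.5 × 2.3587 ≈ 7995 km.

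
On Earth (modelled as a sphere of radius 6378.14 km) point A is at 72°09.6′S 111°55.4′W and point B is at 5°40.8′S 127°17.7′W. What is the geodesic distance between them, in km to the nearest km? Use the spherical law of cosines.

7476 km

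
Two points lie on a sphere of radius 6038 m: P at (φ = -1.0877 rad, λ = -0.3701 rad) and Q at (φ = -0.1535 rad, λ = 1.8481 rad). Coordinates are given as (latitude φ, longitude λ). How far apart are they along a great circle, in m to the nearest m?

10342 m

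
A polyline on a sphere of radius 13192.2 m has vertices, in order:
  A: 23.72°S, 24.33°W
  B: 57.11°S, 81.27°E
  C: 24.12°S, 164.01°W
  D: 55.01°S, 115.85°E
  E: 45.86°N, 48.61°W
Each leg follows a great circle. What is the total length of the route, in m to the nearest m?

90228 m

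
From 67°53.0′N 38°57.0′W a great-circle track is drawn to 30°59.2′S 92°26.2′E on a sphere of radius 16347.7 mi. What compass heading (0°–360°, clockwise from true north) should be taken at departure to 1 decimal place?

62.8°

With φ₁ = 1.1848, φ₂ = -0.5408, Δλ = 2.2931 rad, the forward-azimuth formula gives
θ = atan2( sin Δλ cos φ₂ , cos φ₁ sin φ₂ − sin φ₁ cos φ₂ cos Δλ ) = atan2(0.6432, 0.3312) = 62.75°.
So the initial bearing is 62.8°.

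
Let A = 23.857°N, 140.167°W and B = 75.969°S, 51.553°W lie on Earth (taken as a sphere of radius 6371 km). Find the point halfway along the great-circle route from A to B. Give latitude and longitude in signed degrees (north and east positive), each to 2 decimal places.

Central angle δ = 1.9682 rad. Interpolating on the sphere with fraction f = 0.5:
P = [sin((1−f)δ)·A + sin(fδ)·B] / sin δ = 0.9032·A + 0.9032·B in Cartesian coordinates,
giving P = (-0.4981, -0.7006, -0.5109), i.e. latitude -30.73°, longitude -125.41°.

-30.73°, -125.41°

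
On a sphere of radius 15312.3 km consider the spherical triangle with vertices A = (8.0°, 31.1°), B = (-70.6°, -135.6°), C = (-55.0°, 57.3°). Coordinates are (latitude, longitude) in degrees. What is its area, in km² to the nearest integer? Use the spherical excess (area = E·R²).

88542678 km²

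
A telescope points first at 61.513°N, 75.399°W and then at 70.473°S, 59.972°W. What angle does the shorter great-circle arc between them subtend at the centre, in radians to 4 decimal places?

Let φ₁ = 1.0736 rad, φ₂ = -1.2300 rad, and Δλ = 0.2693 rad.
Haversine: a = sin²(Δφ/2) + cos φ₁ cos φ₂ sin²(Δλ/2) = 0.8345 + (0.4770)(0.3343)(0.0180) = 0.83735.
Central angle c = 2·arcsin(√a) = 2.31135 rad.
So the angular separation is 2.3113 rad.

2.3113 rad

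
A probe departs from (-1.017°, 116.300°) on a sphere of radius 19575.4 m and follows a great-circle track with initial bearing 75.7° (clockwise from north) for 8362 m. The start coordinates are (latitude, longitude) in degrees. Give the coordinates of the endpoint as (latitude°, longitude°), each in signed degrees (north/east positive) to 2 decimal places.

Angular distance δ = d/R = 8362/19575.4 = 0.42717 rad; initial bearing θ = 1.3212 rad.
sin φ₂ = sin φ₁ cos δ + cos φ₁ sin δ cos θ = (-0.0177)(0.9101) + (0.9998)(0.4143)(0.2470) = 0.0862, so φ₂ = 4.94°.
Δλ = atan2(sin θ sin δ cos φ₁, cos δ − sin φ₁ sin φ₂) = atan2(0.4014, 0.9117) = 23.763°.
λ₂ = 116.300° + 23.763° = 140.06°.

4.94°, 140.06°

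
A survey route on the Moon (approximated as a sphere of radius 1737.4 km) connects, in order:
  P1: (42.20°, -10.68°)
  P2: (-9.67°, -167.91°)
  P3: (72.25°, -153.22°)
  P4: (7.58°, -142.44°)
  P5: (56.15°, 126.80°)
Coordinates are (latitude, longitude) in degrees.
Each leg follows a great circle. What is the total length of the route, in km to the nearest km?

11325 km

Leg P1→P2: central angle 2.4754 rad, distance 4300.8 km.
Leg P2→P3: central angle 1.4397 rad, distance 2501.3 km.
Leg P3→P4: central angle 1.1346 rad, distance 1971.2 km.
Leg P4→P5: central angle 1.4684 rad, distance 2551.2 km.
Total: 4300.8 + 2501.3 + 1971.2 + 2551.2 ≈ 11325 km.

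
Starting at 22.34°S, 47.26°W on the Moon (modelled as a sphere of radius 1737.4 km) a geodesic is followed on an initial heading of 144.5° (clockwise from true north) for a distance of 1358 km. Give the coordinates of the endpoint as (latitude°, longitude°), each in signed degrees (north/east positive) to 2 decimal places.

-53.15°, -4.25°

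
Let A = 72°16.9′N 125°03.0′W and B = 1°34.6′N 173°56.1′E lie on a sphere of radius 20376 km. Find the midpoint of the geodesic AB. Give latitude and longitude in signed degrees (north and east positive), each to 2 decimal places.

39.77°, -173.00°

Central angle δ = 1.3963 rad. Interpolating on the sphere with fraction f = 0.5:
P = [sin((1−f)δ)·A + sin(fδ)·B] / sin δ = 0.6527·A + 0.6527·B in Cartesian coordinates,
giving P = (-0.7629, -0.0937, 0.6397), i.e. latitude 39.77°, longitude -173.00°.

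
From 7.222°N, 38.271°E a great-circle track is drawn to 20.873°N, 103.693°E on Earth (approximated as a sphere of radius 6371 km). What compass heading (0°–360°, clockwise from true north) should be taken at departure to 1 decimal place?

With φ₁ = 0.1260, φ₂ = 0.3643, Δλ = 1.1418 rad, the forward-azimuth formula gives
θ = atan2( sin Δλ cos φ₂ , cos φ₁ sin φ₂ − sin φ₁ cos φ₂ cos Δλ ) = atan2(0.8497, 0.3046) = 70.28°.
So the initial bearing is 70.3°.

70.3°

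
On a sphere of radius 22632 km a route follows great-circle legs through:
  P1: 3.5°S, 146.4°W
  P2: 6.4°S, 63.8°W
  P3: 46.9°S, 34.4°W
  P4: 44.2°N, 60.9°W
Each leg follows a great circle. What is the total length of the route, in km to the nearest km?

88490 km

Leg P1→P2: central angle 1.4358 rad, distance 32495.7 km.
Leg P2→P3: central angle 0.8326 rad, distance 18843.3 km.
Leg P3→P4: central angle 1.6415 rad, distance 37150.9 km.
Total: 32495.7 + 18843.3 + 37150.9 ≈ 88490 km.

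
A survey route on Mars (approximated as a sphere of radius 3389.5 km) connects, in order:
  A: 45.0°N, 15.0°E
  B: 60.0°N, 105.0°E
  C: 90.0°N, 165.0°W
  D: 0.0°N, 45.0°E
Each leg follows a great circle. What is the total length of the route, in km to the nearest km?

Leg A→B: central angle 0.9117 rad, distance 3090.3 km.
Leg B→C: central angle 0.5236 rad, distance 1774.7 km.
Leg C→D: central angle 1.5708 rad, distance 5324.2 km.
Total: 3090.3 + 1774.7 + 5324.2 ≈ 10189 km.

10189 km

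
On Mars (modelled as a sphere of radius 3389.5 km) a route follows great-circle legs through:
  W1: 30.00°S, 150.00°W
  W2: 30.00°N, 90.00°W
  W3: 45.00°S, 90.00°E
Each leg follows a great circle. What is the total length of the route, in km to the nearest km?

14660 km

Leg W1→W2: central angle 1.4455 rad, distance 4899.4 km.
Leg W2→W3: central angle 2.8798 rad, distance 9761.1 km.
Total: 4899.4 + 9761.1 ≈ 14660 km.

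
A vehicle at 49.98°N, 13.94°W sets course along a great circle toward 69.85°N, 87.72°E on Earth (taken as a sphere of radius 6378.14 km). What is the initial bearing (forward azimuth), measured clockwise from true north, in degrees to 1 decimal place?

27.2°

With φ₁ = 0.8723, φ₂ = 1.2191, Δλ = 1.7743 rad, the forward-azimuth formula gives
θ = atan2( sin Δλ cos φ₂ , cos φ₁ sin φ₂ − sin φ₁ cos φ₂ cos Δλ ) = atan2(0.3374, 0.6570) = 27.18°.
So the initial bearing is 27.2°.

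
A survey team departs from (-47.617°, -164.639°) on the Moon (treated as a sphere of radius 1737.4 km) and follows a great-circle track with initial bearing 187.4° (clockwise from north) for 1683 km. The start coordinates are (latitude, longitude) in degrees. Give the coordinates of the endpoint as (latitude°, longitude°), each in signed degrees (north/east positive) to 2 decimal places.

-75.76°, 40.93°

Angular distance δ = d/R = 1683/1737.4 = 0.96869 rad; initial bearing θ = 3.2707 rad.
sin φ₂ = sin φ₁ cos δ + cos φ₁ sin δ cos θ = (-0.7387)(0.5664) + (0.6741)(0.8241)(-0.9917) = -0.9693, so φ₂ = -75.76°.
Δλ = atan2(sin θ sin δ cos φ₁, cos δ − sin φ₁ sin φ₂) = atan2(-0.0716, -0.1496) = -154.436°.
λ₂ = -164.639° − 154.436° = -319.07° → 40.93° after wrapping to (−180°, 180°].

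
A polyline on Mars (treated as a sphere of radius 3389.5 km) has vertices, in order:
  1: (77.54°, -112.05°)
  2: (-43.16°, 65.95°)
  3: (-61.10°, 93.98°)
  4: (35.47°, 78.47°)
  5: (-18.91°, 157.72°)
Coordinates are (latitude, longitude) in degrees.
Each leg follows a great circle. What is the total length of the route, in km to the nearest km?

21299 km

Leg 1→2: central angle 2.5414 rad, distance 8614.0 km.
Leg 2→3: central angle 0.4274 rad, distance 1448.8 km.
Leg 3→4: central angle 1.6999 rad, distance 5761.8 km.
Leg 4→5: central angle 1.6152 rad, distance 5474.6 km.
Total: 8614.0 + 1448.8 + 5761.8 + 5474.6 ≈ 21299 km.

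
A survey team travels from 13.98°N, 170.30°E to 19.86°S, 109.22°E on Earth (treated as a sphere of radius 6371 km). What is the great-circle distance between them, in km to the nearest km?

Let φ₁ = 0.2440 rad, φ₂ = -0.3466 rad, and Δλ = -1.0660 rad.
cos c = sin φ₁ sin φ₂ + cos φ₁ cos φ₂ cos Δλ = (0.2416)(-0.3397) + (0.9704)(0.9405)(0.4836) = 0.35928,
so c = arccos(0.35928) = 1.20330 rad.
Distance = R·c = 6371 × 1.2033 ≈ 7666 km.

7666 km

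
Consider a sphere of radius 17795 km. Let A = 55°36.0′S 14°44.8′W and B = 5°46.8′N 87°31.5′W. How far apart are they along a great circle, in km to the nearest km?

Let φ₁ = -0.9704 rad, φ₂ = 0.1009 rad, and Δλ = -1.2702 rad.
cos c = sin φ₁ sin φ₂ + cos φ₁ cos φ₂ cos Δλ = (-0.8251)(0.1007) + (0.5650)(0.9949)(0.2961) = 0.08332,
so c = arccos(0.08332) = 1.48738 rad.
Distance = R·c = 17795 × 1.4874 ≈ 26468 km.

26468 km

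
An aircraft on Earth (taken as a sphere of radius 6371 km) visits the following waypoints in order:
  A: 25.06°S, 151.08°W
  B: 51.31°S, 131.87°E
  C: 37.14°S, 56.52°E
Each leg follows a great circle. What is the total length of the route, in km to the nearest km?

12909 km

Leg A→B: central angle 1.0956 rad, distance 6980.1 km.
Leg B→C: central angle 0.9307 rad, distance 5929.3 km.
Total: 6980.1 + 5929.3 ≈ 12909 km.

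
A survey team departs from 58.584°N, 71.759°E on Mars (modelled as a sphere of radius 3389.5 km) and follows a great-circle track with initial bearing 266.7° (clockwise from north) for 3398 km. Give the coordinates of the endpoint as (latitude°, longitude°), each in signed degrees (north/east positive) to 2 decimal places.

25.72°, 2.70°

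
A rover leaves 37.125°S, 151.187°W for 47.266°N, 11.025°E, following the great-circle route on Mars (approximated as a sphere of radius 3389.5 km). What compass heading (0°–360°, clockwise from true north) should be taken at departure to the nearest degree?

47°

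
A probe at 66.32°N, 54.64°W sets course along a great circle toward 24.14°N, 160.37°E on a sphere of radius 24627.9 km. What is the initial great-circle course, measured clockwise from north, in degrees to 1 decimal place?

328.3°

Δλ = -144.990° = -2.5306 rad.
y = sin Δλ · cos φ₂ = (-0.5737)(0.9125) = -0.5235
x = cos φ₁ sin φ₂ − sin φ₁ cos φ₂ cos Δλ = (0.4016)(0.4090) − (0.9158)(0.9125)(-0.8191) = 0.8487
θ = atan2(y, x) = -31.67°; adding 360° gives 328.3°.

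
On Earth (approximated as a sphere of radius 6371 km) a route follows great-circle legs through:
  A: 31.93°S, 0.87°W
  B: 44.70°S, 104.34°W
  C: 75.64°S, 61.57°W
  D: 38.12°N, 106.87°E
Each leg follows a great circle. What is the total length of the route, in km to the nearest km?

28304 km

Leg A→B: central angle 1.3372 rad, distance 8519.2 km.
Leg B→C: central angle 0.6252 rad, distance 3983.3 km.
Leg C→D: central angle 2.4803 rad, distance 15801.8 km.
Total: 8519.2 + 3983.3 + 15801.8 ≈ 28304 km.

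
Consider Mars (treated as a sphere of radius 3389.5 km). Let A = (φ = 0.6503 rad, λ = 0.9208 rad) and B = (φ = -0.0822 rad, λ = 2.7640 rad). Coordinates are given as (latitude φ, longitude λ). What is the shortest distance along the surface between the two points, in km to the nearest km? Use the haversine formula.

Let φ₁ = 0.6503 rad, φ₂ = -0.0822 rad, and Δλ = 1.8432 rad.
Haversine: a = sin²(Δφ/2) + cos φ₁ cos φ₂ sin²(Δλ/2) = 0.1282 + (0.7959)(0.9966)(0.6345) = 0.63156.
Central angle c = 2·arcsin(√a) = 1.83705 rad.
Distance = R·c = 3389.5 × 1.8371 ≈ 6227 km.

6227 km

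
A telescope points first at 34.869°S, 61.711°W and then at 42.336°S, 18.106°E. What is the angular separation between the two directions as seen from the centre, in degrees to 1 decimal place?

With latitudes φ₁ = -34.869°, φ₂ = -42.336° and longitude difference Δλ = 79.817°:
Haversine: a = sin²(Δφ/2) + cos φ₁ cos φ₂ sin²(Δλ/2) = 0.0042 + (0.8205)(0.7392)(0.4116) = 0.25387.
Central angle c = 2·arcsin(√a) = 1.05612 rad.
So the angular separation is 60.5°.

60.5°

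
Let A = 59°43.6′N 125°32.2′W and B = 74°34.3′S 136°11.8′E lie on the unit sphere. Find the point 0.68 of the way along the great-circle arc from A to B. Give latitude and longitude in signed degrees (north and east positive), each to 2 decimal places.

-36.26°, -163.27°

The central angle between A and B is δ = 2.5902 rad.
With f = 0.68, the slerp weights are sin((1−f)δ)/sin δ = 1.4071 and sin(fδ)/sin δ = 1.8743.
Weighted sum of the unit vectors: (1.4071)·(-0.2930,-0.4102,0.8636) + (1.8743)·(-0.1920,0.1841,-0.9640) = (-0.7722, -0.2321, -0.5915).
Converting back: φ = atan2(z, √(x²+y²)) = -36.26°, λ = atan2(y, x) = -163.27°.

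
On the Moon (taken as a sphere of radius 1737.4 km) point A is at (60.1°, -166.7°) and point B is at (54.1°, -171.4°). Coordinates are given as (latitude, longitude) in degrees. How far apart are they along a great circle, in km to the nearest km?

198 km

In radians: φ₁ = 1.0489, φ₂ = 0.9442, Δλ = -4.700° = -0.0820 rad.
Haversine: a = sin²(Δφ/2) + cos φ₁ cos φ₂ sin²(Δλ/2) = 0.0027 + (0.4985)(0.5864)(0.0017) = 0.00323.
Central angle c = 2·arcsin(√a) = 0.11374 rad.
Distance = R·c = 1737.4 × 0.1137 ≈ 198 km.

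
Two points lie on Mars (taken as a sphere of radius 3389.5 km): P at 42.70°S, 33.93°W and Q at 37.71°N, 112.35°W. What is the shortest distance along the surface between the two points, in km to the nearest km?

Let φ₁ = -0.7453 rad, φ₂ = 0.6582 rad, and Δλ = -1.3687 rad.
cos c = sin φ₁ sin φ₂ + cos φ₁ cos φ₂ cos Δλ = (-0.6782)(0.6117) + (0.7349)(0.7911)(0.2007) = -0.29810,
so c = arccos(-0.29810) = 1.87350 rad.
Distance = R·c = 3389.5 × 1.8735 ≈ 6350 km.

6350 km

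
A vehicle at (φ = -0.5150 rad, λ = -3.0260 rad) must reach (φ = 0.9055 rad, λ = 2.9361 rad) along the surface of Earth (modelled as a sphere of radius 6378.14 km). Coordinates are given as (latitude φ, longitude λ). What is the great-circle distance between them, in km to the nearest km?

9237 km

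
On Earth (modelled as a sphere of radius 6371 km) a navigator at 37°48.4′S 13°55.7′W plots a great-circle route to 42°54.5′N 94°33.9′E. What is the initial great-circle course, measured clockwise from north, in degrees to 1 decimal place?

Δλ = 108.493° = 1.8936 rad.
y = sin Δλ · cos φ₂ = (0.9484)(0.7324) = 0.6946
x = cos φ₁ sin φ₂ − sin φ₁ cos φ₂ cos Δλ = (0.7901)(0.6808) − (-0.6130)(0.7324)(-0.3172) = 0.3955
θ = atan2(y, x) = 60.34°, so the bearing is 60.3°.

60.3°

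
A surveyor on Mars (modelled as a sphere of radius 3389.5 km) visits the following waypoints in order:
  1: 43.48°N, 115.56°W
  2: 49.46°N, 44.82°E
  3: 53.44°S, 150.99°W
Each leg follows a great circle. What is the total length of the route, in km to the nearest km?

15079 km

Leg 1→2: central angle 1.4920 rad, distance 5057.3 km.
Leg 2→3: central angle 2.9566 rad, distance 10021.5 km.
Total: 5057.3 + 10021.5 ≈ 15079 km.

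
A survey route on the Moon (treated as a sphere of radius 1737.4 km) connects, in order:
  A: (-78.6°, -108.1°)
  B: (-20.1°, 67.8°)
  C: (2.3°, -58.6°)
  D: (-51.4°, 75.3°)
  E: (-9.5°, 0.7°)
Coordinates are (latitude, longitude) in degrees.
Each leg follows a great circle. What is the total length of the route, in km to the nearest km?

12029 km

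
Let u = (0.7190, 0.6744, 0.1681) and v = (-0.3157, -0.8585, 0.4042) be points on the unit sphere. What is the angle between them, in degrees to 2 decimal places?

u·v = -0.7380; |u| = 1.0000, |v| = 1.0000.
cos θ = (u·v)/(|u||v|) = -0.7380, so θ = 137.56°.

137.56°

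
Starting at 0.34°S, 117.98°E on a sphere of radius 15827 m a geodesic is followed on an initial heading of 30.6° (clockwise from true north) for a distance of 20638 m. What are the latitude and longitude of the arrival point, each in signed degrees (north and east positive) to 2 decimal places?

55.97°, 179.30°

Angular distance δ = d/R = 20638/15827 = 1.30397 rad; initial bearing θ = 0.5341 rad.
sin φ₂ = sin φ₁ cos δ + cos φ₁ sin δ cos θ = (-0.0059)(0.2637) + (1.0000)(0.9646)(0.8607) = 0.8287, so φ₂ = 55.97°.
Δλ = atan2(sin θ sin δ cos φ₁, cos δ − sin φ₁ sin φ₂) = atan2(0.4910, 0.2686) = 61.322°.
λ₂ = 117.980° + 61.322° = 179.30°.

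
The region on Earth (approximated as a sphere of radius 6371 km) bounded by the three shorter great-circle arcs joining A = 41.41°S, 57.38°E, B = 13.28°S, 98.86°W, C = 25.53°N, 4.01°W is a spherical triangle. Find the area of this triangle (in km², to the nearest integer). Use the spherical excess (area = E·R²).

95569414 km²

Side lengths (central angles): a = 1.7449, b = 1.5318, c = 2.1131 rad; semiperimeter s = 2.6949.
By l'Huilier's theorem, tan(E/4) = √[tan(s/2) tan((s−a)/2) tan((s−b)/2) tan((s−c)/2)], giving spherical excess E = 2.3545 rad.
Area = E·R² = 2.3545 × (6371)² ≈ 95569414 km².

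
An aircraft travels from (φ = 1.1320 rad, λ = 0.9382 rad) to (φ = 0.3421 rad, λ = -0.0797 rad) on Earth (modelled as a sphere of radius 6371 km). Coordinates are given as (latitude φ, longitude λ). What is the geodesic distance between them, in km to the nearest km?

6569 km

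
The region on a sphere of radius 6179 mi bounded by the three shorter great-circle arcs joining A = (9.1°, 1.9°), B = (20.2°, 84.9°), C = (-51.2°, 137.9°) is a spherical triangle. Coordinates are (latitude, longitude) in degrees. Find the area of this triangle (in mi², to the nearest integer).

Side lengths (central angles): a = 1.4859, b = 2.1753, c = 1.4025 rad; semiperimeter s = 2.5318.
By l'Huilier's theorem, tan(E/4) = √[tan(s/2) tan((s−a)/2) tan((s−b)/2) tan((s−c)/2)], giving spherical excess E = 1.7155 rad.
Area = E·R² = 1.7155 × (6179)² ≈ 65498917 mi².

65498917 mi²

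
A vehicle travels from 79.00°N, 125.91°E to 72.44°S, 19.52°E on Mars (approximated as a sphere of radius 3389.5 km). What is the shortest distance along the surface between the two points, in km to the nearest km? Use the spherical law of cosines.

9595 km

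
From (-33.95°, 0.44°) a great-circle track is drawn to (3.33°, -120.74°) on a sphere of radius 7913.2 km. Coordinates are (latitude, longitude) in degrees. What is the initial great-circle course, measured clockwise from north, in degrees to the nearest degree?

Δλ = -121.180° = -2.1150 rad.
y = sin Δλ · cos φ₂ = (-0.8555)(0.9983) = -0.8541
x = cos φ₁ sin φ₂ − sin φ₁ cos φ₂ cos Δλ = (0.8295)(0.0581) − (-0.5585)(0.9983)(-0.5177) = -0.2405
θ = atan2(y, x) = -105.72°; adding 360° gives 254°.

254°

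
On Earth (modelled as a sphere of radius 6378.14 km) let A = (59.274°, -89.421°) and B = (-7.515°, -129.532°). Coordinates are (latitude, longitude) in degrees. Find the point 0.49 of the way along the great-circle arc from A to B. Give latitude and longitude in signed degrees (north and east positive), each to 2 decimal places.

27.84°, -115.82°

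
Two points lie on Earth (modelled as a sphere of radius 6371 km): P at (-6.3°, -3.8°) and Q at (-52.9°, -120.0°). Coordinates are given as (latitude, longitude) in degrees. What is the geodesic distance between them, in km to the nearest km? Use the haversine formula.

11142 km

In radians: φ₁ = -0.1100, φ₂ = -0.9233, Δλ = -116.200° = -2.0281 rad.
Haversine: a = sin²(Δφ/2) + cos φ₁ cos φ₂ sin²(Δλ/2) = 0.1565 + (0.9940)(0.6032)(0.7208) = 0.58859.
Central angle c = 2·arcsin(√a) = 1.74893 rad.
Distance = R·c = 6371 × 1.7489 ≈ 11142 km.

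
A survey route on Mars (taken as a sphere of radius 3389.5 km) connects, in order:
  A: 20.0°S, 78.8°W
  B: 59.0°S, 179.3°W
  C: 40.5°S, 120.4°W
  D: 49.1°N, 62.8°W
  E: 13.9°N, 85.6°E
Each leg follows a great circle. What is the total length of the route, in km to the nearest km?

19690 km

Leg A→B: central angle 1.3644 rad, distance 4624.5 km.
Leg B→C: central angle 0.7091 rad, distance 2403.3 km.
Leg C→D: central angle 1.7968 rad, distance 6090.4 km.
Leg D→E: central angle 1.9388 rad, distance 6571.6 km.
Total: 4624.5 + 2403.3 + 6090.4 + 6571.6 ≈ 19690 km.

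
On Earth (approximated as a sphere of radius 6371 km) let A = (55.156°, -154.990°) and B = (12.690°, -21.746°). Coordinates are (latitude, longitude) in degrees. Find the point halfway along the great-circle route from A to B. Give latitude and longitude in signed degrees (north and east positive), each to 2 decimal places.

Central angle δ = 1.7738 rad. Interpolating on the sphere with fraction f = 0.5:
P = [sin((1−f)δ)·A + sin(fδ)·B] / sin δ = 0.7914·A + 0.7914·B in Cartesian coordinates,
giving P = (0.3073, -0.4772, 0.8233), i.e. latitude 55.42°, longitude -57.22°.

55.42°, -57.22°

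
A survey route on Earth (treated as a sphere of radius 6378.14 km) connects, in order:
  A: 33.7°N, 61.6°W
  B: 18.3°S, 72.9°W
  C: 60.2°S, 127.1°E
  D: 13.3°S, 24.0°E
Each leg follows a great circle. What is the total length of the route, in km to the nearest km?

26470 km

Leg A→B: central angle 0.9269 rad, distance 5911.6 km.
Leg B→C: central angle 1.7426 rad, distance 11114.2 km.
Leg C→D: central angle 1.4807 rad, distance 9443.9 km.
Total: 5911.6 + 11114.2 + 9443.9 ≈ 26470 km.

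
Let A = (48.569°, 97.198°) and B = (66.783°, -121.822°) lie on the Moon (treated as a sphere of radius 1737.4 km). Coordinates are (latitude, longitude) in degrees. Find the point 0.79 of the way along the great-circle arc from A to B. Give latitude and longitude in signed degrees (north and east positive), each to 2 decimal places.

The central angle between A and B is δ = 1.0629 rad.
With f = 0.79, the slerp weights are sin((1−f)δ)/sin δ = 0.2533 and sin(fδ)/sin δ = 0.8520.
Weighted sum of the unit vectors: (0.2533)·(-0.0829,0.6565,0.7498) + (0.8520)·(-0.2079,-0.3350,0.9190) = (-0.1981, -0.1191, 0.9729).
Converting back: φ = atan2(z, √(x²+y²)) = 76.64°, λ = atan2(y, x) = -148.99°.

76.64°, -148.99°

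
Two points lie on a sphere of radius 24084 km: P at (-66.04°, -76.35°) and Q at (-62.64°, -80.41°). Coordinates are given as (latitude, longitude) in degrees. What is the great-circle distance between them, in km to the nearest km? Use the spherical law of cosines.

1608 km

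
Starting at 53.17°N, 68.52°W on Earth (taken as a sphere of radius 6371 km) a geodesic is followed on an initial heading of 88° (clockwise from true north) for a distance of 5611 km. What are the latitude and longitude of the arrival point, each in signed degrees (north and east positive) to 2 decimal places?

Angular distance δ = d/R = 5611/6371 = 0.88071 rad; initial bearing θ = 1.5359 rad.
sin φ₂ = sin φ₁ cos δ + cos φ₁ sin δ cos θ = (0.8004)(0.6366) + (0.5994)(0.7712)(0.0349) = 0.5257, so φ₂ = 31.71°.
Δλ = atan2(sin θ sin δ cos φ₁, cos δ − sin φ₁ sin φ₂) = atan2(0.4620, 0.2158) = 64.959°.
λ₂ = -68.520° + 64.959° = -3.56°.

31.71°, -3.56°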